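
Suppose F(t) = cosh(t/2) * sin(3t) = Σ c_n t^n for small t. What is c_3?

Write out both Maclaurin series and multiply, keeping only the needed powers.
[t^0] = 0;  [t^1] = 3;  [t^2] = 0;  [t^3] = -33/8.

-33/8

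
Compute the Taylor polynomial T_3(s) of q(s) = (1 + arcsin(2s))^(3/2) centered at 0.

Compose series: expand the inner function first, then feed it into the outer expansion.
q(0) = 1
q′(0) = 3
q′′(0) = 3
q′′′(0) = 9
Dividing each by k! gives the coefficients c_0, ..., c_3.

3*s^3/2 + 3*s^2/2 + 3*s + 1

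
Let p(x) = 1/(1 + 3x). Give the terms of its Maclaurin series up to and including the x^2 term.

9*x^2 - 3*x + 1

Differentiate repeatedly and evaluate at the center.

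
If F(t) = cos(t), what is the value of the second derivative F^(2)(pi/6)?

-sqrt(3)/2

Use the known series and substitute for the argument.
The coefficient of (t - pi/6)^2 in the expansion is -sqrt(3)/4, so F′′(pi/6) = 2! * (-sqrt(3)/4) = -sqrt(3)/2.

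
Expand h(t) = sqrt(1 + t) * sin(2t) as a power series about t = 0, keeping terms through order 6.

Expand each factor separately, then convolve coefficients.
h(0) = 0
h′(0) = 2
h′′(0) = 2
h′′′(0) = -19/2
h^(4)(0) = -13
h^(5)(0) = 341/8
h^(6)(0) = 603/8
Dividing each by k! gives the coefficients c_0, ..., c_6.

67*t^6/640 + 341*t^5/960 - 13*t^4/24 - 19*t^3/12 + t^2 + 2*t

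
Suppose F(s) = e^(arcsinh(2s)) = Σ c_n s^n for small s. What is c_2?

Substitute the inner expansion into the outer series and collect powers.
F(0) = 1
F′(0) = 2
F′′(0) = 4
Dividing each by k! gives the coefficients c_0, ..., c_2.

2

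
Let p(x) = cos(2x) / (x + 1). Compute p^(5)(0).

Multiply the numerator's expansion by the denominator's geometric series.
The coefficient of x^5 in the expansion is 1/3, so p^(5)(0) = 5! * (1/3) = 40.

40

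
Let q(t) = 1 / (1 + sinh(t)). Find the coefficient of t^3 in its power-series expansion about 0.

-7/6

Expand as Σ (-1)^k u^k with u equal to the inner function's series.
[t^0] = 1;  [t^1] = -1;  [t^2] = 1;  [t^3] = -7/6.
So c_3 = q′′′(0)/3! = -7/6.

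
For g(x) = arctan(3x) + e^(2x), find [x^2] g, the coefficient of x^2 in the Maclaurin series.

Add the two expansions coefficient-wise.
g(0) = 1
g′(0) = 5
g′′(0) = 4

2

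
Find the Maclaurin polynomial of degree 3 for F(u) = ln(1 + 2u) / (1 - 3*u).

Use 1/(1 - r) = Σ r^k on the denominator, then take the Cauchy product.
[u^0] = 0;  [u^1] = 2;  [u^2] = 4;  [u^3] = 44/3.

44*u^3/3 + 4*u^2 + 2*u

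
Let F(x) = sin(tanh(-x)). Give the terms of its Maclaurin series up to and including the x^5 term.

-37*x^5/120 + x^3/2 - x

Substitute the inner expansion into the outer series and collect powers.
F(0) = 0
F′(0) = -1
F′′(0) = 0
F′′′(0) = 3
F^(4)(0) = 0
F^(5)(0) = -37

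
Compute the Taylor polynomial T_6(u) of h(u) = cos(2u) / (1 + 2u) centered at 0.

1556*u^6/45 - 52*u^5/3 + 26*u^4/3 - 4*u^3 + 2*u^2 - 2*u + 1

Multiply the two series term by term and collect like powers.
h(0) = 1
h′(0) = -2
h′′(0) = 4
h′′′(0) = -24
h^(4)(0) = 208
h^(5)(0) = -2080
h^(6)(0) = 24896
Then c_k = h^(k)(0)/k! gives each Taylor coefficient.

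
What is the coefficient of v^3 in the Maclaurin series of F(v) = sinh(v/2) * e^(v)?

13/48

Write out both Maclaurin series and multiply, keeping only the needed powers.
F(0) = 0
F′(0) = 1/2
F′′(0) = 1
F′′′(0) = 13/8
Dividing each by k! gives the coefficients c_0, ..., c_3.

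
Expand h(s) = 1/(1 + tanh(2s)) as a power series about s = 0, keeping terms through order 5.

-64*s^5/15 + 16*s^4/3 - 16*s^3/3 + 4*s^2 - 2*s + 1

Plug the Maclaurin series of the inner function into that of the outer and collect terms.
h(0) = 1
h′(0) = -2
h′′(0) = 8
h′′′(0) = -32
h^(4)(0) = 128
h^(5)(0) = -512
Then c_k = h^(k)(0)/k! gives each Taylor coefficient.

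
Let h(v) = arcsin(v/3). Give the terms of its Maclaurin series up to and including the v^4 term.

v^3/162 + v/3

[v^0] = 0;  [v^1] = 1/3;  [v^2] = 0;  [v^3] = 1/162;  [v^4] = 0.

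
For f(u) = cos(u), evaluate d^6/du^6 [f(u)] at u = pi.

Apply the Taylor formula c_k = f^(k)(a)/k!.
From the series, [(u - pi)^6] f = 1/720; multiply by 6! = 720 to get 1.

1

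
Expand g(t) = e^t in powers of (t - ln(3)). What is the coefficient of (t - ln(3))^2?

g(ln(3)) = 3
g′(ln(3)) = 3
g′′(ln(3)) = 3

3/2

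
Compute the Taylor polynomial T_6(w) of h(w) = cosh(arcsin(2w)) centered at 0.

Let u equal the inner series; expand the outer function in u and truncate.

68*w^6/9 + 10*w^4/3 + 2*w^2 + 1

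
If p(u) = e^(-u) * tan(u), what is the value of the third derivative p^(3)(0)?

Take the Cauchy product of the two expansions.
From the series, [u^3] p = 5/6; multiply by 3! = 6 to get 5.

5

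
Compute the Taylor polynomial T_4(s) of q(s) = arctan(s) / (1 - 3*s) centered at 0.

Multiply the numerator's expansion by the denominator's geometric series.
q(0) = 0
q′(0) = 1
q′′(0) = 6
q′′′(0) = 52
q^(4)(0) = 624

26*s^4 + 26*s^3/3 + 3*s^2 + s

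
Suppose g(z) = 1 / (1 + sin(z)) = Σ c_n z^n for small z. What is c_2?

1

Use the geometric series for the reciprocal, then substitute.
[z^0] = 1;  [z^1] = -1;  [z^2] = 1.
So c_2 = g′′(0)/2! = 1.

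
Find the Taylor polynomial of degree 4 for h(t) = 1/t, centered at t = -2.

-(t + 2)^4/32 - (t + 2)^3/16 - (t + 2)^2/8 - (t + 2)/4 - 1/2

h(-2) = -1/2
h′(-2) = -1/4
h′′(-2) = -1/4
h′′′(-2) = -3/8
h^(4)(-2) = -3/4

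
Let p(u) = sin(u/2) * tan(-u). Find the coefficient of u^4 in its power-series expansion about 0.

Expand each factor separately, then convolve coefficients.
[u^0] = 0;  [u^1] = 0;  [u^2] = -1/2;  [u^3] = 0;  [u^4] = -7/48.
So c_4 = p^(4)(0)/4! = -7/48.

-7/48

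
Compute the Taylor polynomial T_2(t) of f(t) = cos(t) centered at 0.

1 - t^2/2

Compute the successive derivatives at the expansion point and divide by k!.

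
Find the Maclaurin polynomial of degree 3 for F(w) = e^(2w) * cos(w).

w^3/3 + 3*w^2/2 + 2*w + 1

Take the Cauchy product of the two expansions.
F(0) = 1
F′(0) = 2
F′′(0) = 3
F′′′(0) = 2
The Taylor polynomial is Σ F^(k)(0)/k! · w^k.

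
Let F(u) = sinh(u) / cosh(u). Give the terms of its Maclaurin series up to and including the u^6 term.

Write the quotient as an unknown series and match coefficients against numerator = denominator · series.
F(0) = 0
F′(0) = 1
F′′(0) = 0
F′′′(0) = -2
F^(4)(0) = 0
F^(5)(0) = 16
F^(6)(0) = 0

2*u^5/15 - u^3/3 + u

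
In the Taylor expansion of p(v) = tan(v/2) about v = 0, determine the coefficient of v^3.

1/24

[v^0] = 0;  [v^1] = 1/2;  [v^2] = 0;  [v^3] = 1/24.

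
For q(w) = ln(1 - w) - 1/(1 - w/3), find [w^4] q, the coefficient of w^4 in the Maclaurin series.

Combine the two series term by term.
q(0) = -1
q′(0) = -4/3
q′′(0) = -11/9
q′′′(0) = -20/9
q^(4)(0) = -170/27
The Taylor polynomial is Σ q^(k)(0)/k! · w^k.

-85/324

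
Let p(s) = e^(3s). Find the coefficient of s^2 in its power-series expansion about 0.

9/2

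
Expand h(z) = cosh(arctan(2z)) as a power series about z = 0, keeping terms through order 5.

Compose series: expand the inner function first, then feed it into the outer expansion.
h(0) = 1
h′(0) = 0
h′′(0) = 4
h′′′(0) = 0
h^(4)(0) = -112
h^(5)(0) = 0
Dividing each by k! gives the coefficients c_0, ..., c_5.

-14*z^4/3 + 2*z^2 + 1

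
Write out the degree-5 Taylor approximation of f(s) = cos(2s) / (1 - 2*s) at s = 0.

Expand 1/(denominator) as a geometric series and multiply by the numerator's series.

52*s^5/3 + 26*s^4/3 + 4*s^3 + 2*s^2 + 2*s + 1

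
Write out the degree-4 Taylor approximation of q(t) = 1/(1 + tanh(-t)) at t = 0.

t^4/3 + 2*t^3/3 + t^2 + t + 1

Compose series: expand the inner function first, then feed it into the outer expansion.
q(0) = 1
q′(0) = 1
q′′(0) = 2
q′′′(0) = 4
q^(4)(0) = 8
Then c_k = q^(k)(0)/k! gives each Taylor coefficient.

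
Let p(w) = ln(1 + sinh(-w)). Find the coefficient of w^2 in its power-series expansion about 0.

Plug the Maclaurin series of the inner function into that of the outer and collect terms.
p(0) = 0
p′(0) = -1
p′′(0) = -1

-1/2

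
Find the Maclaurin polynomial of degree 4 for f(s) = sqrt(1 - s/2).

-5*s^4/2048 - s^3/128 - s^2/32 - s/4 + 1

[s^0] = 1;  [s^1] = -1/4;  [s^2] = -1/32;  [s^3] = -1/128;  [s^4] = -5/2048.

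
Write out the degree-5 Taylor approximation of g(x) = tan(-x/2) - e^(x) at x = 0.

Combine the two series term by term.
g(0) = -1
g′(0) = -3/2
g′′(0) = -1
g′′′(0) = -5/4
g^(4)(0) = -1
g^(5)(0) = -3/2

-x^5/80 - x^4/24 - 5*x^3/24 - x^2/2 - 3*x/2 - 1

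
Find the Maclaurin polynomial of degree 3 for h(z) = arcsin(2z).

4*z^3/3 + 2*z

Use the known series and substitute for the argument.
h(0) = 0
h′(0) = 2
h′′(0) = 0
h′′′(0) = 8
The Taylor polynomial is Σ h^(k)(0)/k! · z^k.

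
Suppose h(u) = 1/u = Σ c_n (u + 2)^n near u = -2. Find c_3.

h(-2) = -1/2
h′(-2) = -1/4
h′′(-2) = -1/4
h′′′(-2) = -3/8
So c_3 = h′′′(-2)/3! = -1/16.

-1/16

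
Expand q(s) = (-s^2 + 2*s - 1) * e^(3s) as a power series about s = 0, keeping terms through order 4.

9*s^4/8 + 3*s^3/2 + s^2/2 - s - 1

Multiply each power in the prefactor through the base expansion.
[s^0] = -1;  [s^1] = -1;  [s^2] = 1/2;  [s^3] = 3/2;  [s^4] = 9/8.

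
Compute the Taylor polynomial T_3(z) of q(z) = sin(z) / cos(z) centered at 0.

z^3/3 + z

Write the quotient as an unknown series and match coefficients against numerator = denominator · series.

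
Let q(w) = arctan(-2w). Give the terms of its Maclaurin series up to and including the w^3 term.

Differentiate repeatedly and evaluate at the center.

8*w^3/3 - 2*w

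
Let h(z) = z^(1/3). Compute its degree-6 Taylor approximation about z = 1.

-154*(z - 1)^6/6561 + 22*(z - 1)^5/729 - 10*(z - 1)^4/243 + 5*(z - 1)^3/81 - (z - 1)^2/9 + (z - 1)/3 + 1

h(1) = 1
h′(1) = 1/3
h′′(1) = -2/9
h′′′(1) = 10/27
h^(4)(1) = -80/81
h^(5)(1) = 880/243
h^(6)(1) = -12320/729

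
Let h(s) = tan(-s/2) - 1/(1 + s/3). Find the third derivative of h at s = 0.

-1/36

Combine the two series term by term.
From the series, [s^3] h = -1/216; multiply by 3! = 6 to get -1/36.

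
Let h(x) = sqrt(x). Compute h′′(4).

-1/32

Apply the Taylor formula c_k = f^(k)(a)/k!.
From the series, [(x - 4)^2] h = -1/64; multiply by 2! = 2 to get -1/32.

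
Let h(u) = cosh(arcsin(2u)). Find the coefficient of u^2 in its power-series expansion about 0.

Compose series: expand the inner function first, then feed it into the outer expansion.
h(0) = 1
h′(0) = 0
h′′(0) = 4
So c_2 = h′′(0)/2! = 2.

2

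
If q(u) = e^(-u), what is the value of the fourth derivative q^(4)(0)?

The coefficient of u^4 in the expansion is 1/24, so q^(4)(0) = 4! * (1/24) = 1.

1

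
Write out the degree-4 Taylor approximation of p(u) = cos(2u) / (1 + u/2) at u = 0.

11*u^4/48 + 7*u^3/8 - 7*u^2/4 - u/2 + 1

Write out both Maclaurin series and multiply, keeping only the needed powers.
p(0) = 1
p′(0) = -1/2
p′′(0) = -7/2
p′′′(0) = 21/4
p^(4)(0) = 11/2
Dividing each by k! gives the coefficients c_0, ..., c_4.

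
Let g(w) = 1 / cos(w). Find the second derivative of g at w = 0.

Write the quotient as an unknown series and match coefficients against numerator = denominator · series.
The coefficient of w^2 in the expansion is 1/2, so g′′(0) = 2! * (1/2) = 1.

1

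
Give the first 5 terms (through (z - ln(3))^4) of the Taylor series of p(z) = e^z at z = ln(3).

(z - ln(3))^4/8 + (z - ln(3))^3/2 + 3*(z - ln(3))^2/2 + 3*(z - ln(3)) + 3

p(ln(3)) = 3
p′(ln(3)) = 3
p′′(ln(3)) = 3
p′′′(ln(3)) = 3
p^(4)(ln(3)) = 3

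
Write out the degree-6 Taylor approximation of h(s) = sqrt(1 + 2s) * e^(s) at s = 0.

Expand each factor separately, then convolve coefficients.
h(0) = 1
h′(0) = 2
h′′(0) = 2
h′′′(0) = 4
h^(4)(0) = -4
h^(5)(0) = 56
h^(6)(0) = -488
The Taylor polynomial is Σ h^(k)(0)/k! · s^k.

-61*s^6/90 + 7*s^5/15 - s^4/6 + 2*s^3/3 + s^2 + 2*s + 1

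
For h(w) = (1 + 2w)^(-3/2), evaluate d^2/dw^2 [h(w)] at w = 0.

15

From the series, [w^2] h = 15/2; multiply by 2! = 2 to get 15.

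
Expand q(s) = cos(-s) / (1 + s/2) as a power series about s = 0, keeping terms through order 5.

s^5/96 - s^4/48 + s^3/8 - s^2/4 - s/2 + 1

Take the Cauchy product of the two expansions.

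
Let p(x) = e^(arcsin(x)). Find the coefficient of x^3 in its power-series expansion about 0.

1/3

Let u equal the inner series; expand the outer function in u and truncate.
[x^0] = 1;  [x^1] = 1;  [x^2] = 1/2;  [x^3] = 1/3.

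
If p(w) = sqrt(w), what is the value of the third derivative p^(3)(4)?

Apply the Taylor formula c_k = f^(k)(a)/k!.
The coefficient of (w - 4)^3 in the expansion is 1/512, so p′′′(4) = 3! * (1/512) = 3/256.

3/256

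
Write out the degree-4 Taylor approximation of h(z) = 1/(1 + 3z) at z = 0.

81*z^4 - 27*z^3 + 9*z^2 - 3*z + 1

h(0) = 1
h′(0) = -3
h′′(0) = 18
h′′′(0) = -162
h^(4)(0) = 1944
Then c_k = h^(k)(0)/k! gives each Taylor coefficient.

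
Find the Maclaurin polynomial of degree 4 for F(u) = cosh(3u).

Apply the Taylor formula c_k = f^(k)(a)/k!.

27*u^4/8 + 9*u^2/2 + 1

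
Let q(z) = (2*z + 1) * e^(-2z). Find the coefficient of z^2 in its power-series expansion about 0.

-2

Distribute the polynomial across the series and collect like powers.
q(0) = 1
q′(0) = 0
q′′(0) = -4
So c_2 = q′′(0)/2! = -2.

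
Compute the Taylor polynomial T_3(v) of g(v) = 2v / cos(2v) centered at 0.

Divide the numerator series by the denominator series (power-series long division).
g(0) = 0
g′(0) = 2
g′′(0) = 0
g′′′(0) = 24
Dividing each by k! gives the coefficients c_0, ..., c_3.

4*v^3 + 2*v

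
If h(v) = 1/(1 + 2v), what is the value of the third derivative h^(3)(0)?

The coefficient of v^3 in the expansion is -8, so h′′′(0) = 3! * (-8) = -48.

-48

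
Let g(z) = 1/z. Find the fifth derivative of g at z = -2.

-15/8

From the series, [(z + 2)^5] g = -1/64; multiply by 5! = 120 to get -15/8.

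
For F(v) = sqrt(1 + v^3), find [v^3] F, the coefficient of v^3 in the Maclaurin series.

c_3 = F′′′(0)/3! = 1/2.

1/2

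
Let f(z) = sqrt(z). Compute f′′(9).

-1/108

The coefficient of (z - 9)^2 in the expansion is -1/216, so f′′(9) = 2! * (-1/216) = -1/108.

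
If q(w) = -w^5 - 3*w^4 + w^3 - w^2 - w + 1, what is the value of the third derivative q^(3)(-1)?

From the series, [(w + 1)^3] q = 3; multiply by 3! = 6 to get 18.

18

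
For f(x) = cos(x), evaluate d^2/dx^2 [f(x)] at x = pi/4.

-sqrt(2)/2

From the series, [(x - pi/4)^2] f = -sqrt(2)/4; multiply by 2! = 2 to get -sqrt(2)/2.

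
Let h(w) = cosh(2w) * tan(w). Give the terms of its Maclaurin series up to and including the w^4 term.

Take the Cauchy product of the two expansions.
h(0) = 0
h′(0) = 1
h′′(0) = 0
h′′′(0) = 14
h^(4)(0) = 0
Dividing each by k! gives the coefficients c_0, ..., c_4.

7*w^3/3 + w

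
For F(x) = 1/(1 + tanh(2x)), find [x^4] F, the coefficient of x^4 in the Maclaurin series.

Substitute the inner expansion into the outer series and collect powers.
F(0) = 1
F′(0) = -2
F′′(0) = 8
F′′′(0) = -32
F^(4)(0) = 128
The Taylor polynomial is Σ F^(k)(0)/k! · x^k.

16/3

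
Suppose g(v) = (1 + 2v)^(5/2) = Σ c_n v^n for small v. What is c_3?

g(0) = 1
g′(0) = 5
g′′(0) = 15
g′′′(0) = 15
The Taylor polynomial is Σ g^(k)(0)/k! · v^k.

5/2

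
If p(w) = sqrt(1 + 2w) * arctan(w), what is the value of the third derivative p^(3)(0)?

-5

Expand each factor separately, then convolve coefficients.
The coefficient of w^3 in the expansion is -5/6, so p′′′(0) = 3! * (-5/6) = -5.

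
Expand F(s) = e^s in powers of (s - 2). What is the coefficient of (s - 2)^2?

e^(2)/2

Differentiate repeatedly and evaluate at the center.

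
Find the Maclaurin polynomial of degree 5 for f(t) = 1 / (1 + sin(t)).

-61*t^5/120 + 2*t^4/3 - 5*t^3/6 + t^2 - t + 1

Write 1/(1+u) = 1 - u + u^2 - u^3 + ... and substitute the series for u.
f(0) = 1
f′(0) = -1
f′′(0) = 2
f′′′(0) = -5
f^(4)(0) = 16
f^(5)(0) = -61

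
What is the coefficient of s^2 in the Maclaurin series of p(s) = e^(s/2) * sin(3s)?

Take the Cauchy product of the two expansions.
So c_2 = p′′(0)/2! = 3/2.

3/2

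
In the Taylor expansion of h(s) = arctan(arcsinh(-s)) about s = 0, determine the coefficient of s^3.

Substitute the inner expansion into the outer series and collect powers.
[s^0] = 0;  [s^1] = -1;  [s^2] = 0;  [s^3] = 1/2.

1/2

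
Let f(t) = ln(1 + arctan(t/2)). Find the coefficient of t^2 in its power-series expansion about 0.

Substitute the inner expansion into the outer series and collect powers.
So c_2 = f′′(0)/2! = -1/8.

-1/8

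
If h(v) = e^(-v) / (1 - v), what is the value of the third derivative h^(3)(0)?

2

Expand 1/(denominator) as a geometric series and multiply by the numerator's series.
The coefficient of v^3 in the expansion is 1/3, so h′′′(0) = 3! * (1/3) = 2.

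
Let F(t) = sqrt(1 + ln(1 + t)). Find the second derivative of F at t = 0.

Compose series: expand the inner function first, then feed it into the outer expansion.
The coefficient of t^2 in the expansion is -3/8, so F′′(0) = 2! * (-3/8) = -3/4.

-3/4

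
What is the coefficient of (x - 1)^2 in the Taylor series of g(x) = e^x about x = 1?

[(x - 1)^0] = e;  [(x - 1)^1] = e;  [(x - 1)^2] = e/2.
So c_2 = g′′(1)/2! = e/2.

e/2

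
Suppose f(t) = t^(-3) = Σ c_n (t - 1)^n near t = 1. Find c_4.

15

Use the known series and substitute for the argument.
f(1) = 1
f′(1) = -3
f′′(1) = 12
f′′′(1) = -60
f^(4)(1) = 360
So c_4 = f^(4)(1)/4! = 15.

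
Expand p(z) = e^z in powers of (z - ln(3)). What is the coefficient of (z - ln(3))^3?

1/2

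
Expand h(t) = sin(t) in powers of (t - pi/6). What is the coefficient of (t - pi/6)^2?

-1/4

[(t - pi/6)^0] = 1/2;  [(t - pi/6)^1] = sqrt(3)/2;  [(t - pi/6)^2] = -1/4.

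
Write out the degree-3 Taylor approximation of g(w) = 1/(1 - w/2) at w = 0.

w^3/8 + w^2/4 + w/2 + 1

Use the known series and substitute for the argument.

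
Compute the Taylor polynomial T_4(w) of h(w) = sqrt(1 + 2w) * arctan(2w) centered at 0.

Expand each factor separately, then convolve coefficients.
h(0) = 0
h′(0) = 2
h′′(0) = 4
h′′′(0) = -22
h^(4)(0) = -40

-5*w^4/3 - 11*w^3/3 + 2*w^2 + 2*w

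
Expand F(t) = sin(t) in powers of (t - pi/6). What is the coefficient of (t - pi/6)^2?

-1/4

Use the known series and substitute for the argument.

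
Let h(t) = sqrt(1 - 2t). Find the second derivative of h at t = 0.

The coefficient of t^2 in the expansion is -1/2, so h′′(0) = 2! * (-1/2) = -1.

-1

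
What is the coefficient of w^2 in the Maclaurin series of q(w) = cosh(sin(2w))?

Let u equal the inner series; expand the outer function in u and truncate.
q(0) = 1
q′(0) = 0
q′′(0) = 4
Dividing each by k! gives the coefficients c_0, ..., c_2.

2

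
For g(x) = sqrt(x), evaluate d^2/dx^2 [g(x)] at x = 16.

Differentiate repeatedly and evaluate at the center.
The coefficient of (x - 16)^2 in the expansion is -1/512, so g′′(16) = 2! * (-1/512) = -1/256.

-1/256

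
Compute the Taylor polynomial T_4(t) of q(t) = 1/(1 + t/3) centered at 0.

q(0) = 1
q′(0) = -1/3
q′′(0) = 2/9
q′′′(0) = -2/9
q^(4)(0) = 8/27

t^4/81 - t^3/27 + t^2/9 - t/3 + 1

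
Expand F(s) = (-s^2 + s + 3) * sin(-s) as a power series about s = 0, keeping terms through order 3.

3*s^3/2 - s^2 - 3*s

Multiply each power in the prefactor through the base expansion.
F(0) = 0
F′(0) = -3
F′′(0) = -2
F′′′(0) = 9
Then c_k = F^(k)(0)/k! gives each Taylor coefficient.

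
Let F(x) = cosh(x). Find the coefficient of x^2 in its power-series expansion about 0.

1/2

F(0) = 1
F′(0) = 0
F′′(0) = 1
Dividing each by k! gives the coefficients c_0, ..., c_2.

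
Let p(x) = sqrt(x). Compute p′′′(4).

3/256

Differentiate repeatedly and evaluate at the center.
The coefficient of (x - 4)^3 in the expansion is 1/512, so p′′′(4) = 3! * (1/512) = 3/256.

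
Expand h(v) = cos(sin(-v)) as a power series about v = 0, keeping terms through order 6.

-37*v^6/720 + 5*v^4/24 - v^2/2 + 1

Let u equal the inner series; expand the outer function in u and truncate.
[v^0] = 1;  [v^1] = 0;  [v^2] = -1/2;  [v^3] = 0;  [v^4] = 5/24;  [v^5] = 0;  [v^6] = -37/720.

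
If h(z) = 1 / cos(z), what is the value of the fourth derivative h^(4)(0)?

Invert the denominator's series and multiply.
From the series, [z^4] h = 5/24; multiply by 4! = 24 to get 5.

5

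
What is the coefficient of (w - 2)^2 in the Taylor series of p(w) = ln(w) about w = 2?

-1/8

p(2) = ln(2)
p′(2) = 1/2
p′′(2) = -1/4
The Taylor polynomial is Σ p^(k)(2)/k! · (w - 2)^k.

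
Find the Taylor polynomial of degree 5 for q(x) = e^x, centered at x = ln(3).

q(ln(3)) = 3
q′(ln(3)) = 3
q′′(ln(3)) = 3
q′′′(ln(3)) = 3
q^(4)(ln(3)) = 3
q^(5)(ln(3)) = 3
The Taylor polynomial is Σ q^(k)(ln(3))/k! · (x - ln(3))^k.

(x - ln(3))^5/40 + (x - ln(3))^4/8 + (x - ln(3))^3/2 + 3*(x - ln(3))^2/2 + 3*(x - ln(3)) + 3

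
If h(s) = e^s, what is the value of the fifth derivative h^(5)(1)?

e

Apply the Taylor formula c_k = f^(k)(a)/k!.
The coefficient of (s - 1)^5 in the expansion is e/120, so h^(5)(1) = 5! * (e/120) = e.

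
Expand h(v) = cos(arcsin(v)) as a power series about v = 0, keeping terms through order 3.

1 - v^2/2

Plug the Maclaurin series of the inner function into that of the outer and collect terms.
h(0) = 1
h′(0) = 0
h′′(0) = -1
h′′′(0) = 0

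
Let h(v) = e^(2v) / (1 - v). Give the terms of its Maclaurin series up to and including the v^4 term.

Expand 1/(denominator) as a geometric series and multiply by the numerator's series.
h(0) = 1
h′(0) = 3
h′′(0) = 10
h′′′(0) = 38
h^(4)(0) = 168
The Taylor polynomial is Σ h^(k)(0)/k! · v^k.

7*v^4 + 19*v^3/3 + 5*v^2 + 3*v + 1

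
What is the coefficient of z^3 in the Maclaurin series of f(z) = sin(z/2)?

-1/48

Apply the Taylor formula c_k = f^(k)(a)/k!.
[z^0] = 0;  [z^1] = 1/2;  [z^2] = 0;  [z^3] = -1/48.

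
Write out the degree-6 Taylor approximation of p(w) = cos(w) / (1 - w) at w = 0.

Expand each factor separately, then convolve coefficients.

389*w^6/720 + 13*w^5/24 + 13*w^4/24 + w^3/2 + w^2/2 + w + 1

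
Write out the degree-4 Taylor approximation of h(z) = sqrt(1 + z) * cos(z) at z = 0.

25*z^4/384 - 3*z^3/16 - 5*z^2/8 + z/2 + 1

Write out both Maclaurin series and multiply, keeping only the needed powers.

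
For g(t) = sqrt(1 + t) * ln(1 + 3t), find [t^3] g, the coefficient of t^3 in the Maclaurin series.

51/8

Take the Cauchy product of the two expansions.
g(0) = 0
g′(0) = 3
g′′(0) = -6
g′′′(0) = 153/4
The Taylor polynomial is Σ g^(k)(0)/k! · t^k.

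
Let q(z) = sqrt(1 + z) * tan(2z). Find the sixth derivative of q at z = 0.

13563/8

Expand each factor separately, then convolve coefficients.
The coefficient of z^6 in the expansion is 1507/640, so q^(6)(0) = 6! * (1507/640) = 13563/8.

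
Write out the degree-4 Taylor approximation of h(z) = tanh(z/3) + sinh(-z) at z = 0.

Expand each term separately and add.
h(0) = 0
h′(0) = -2/3
h′′(0) = 0
h′′′(0) = -29/27
h^(4)(0) = 0
Then c_k = h^(k)(0)/k! gives each Taylor coefficient.

-29*z^3/162 - 2*z/3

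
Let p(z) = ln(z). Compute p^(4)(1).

-6

Use the known series and substitute for the argument.
The coefficient of (z - 1)^4 in the expansion is -1/4, so p^(4)(1) = 4! * (-1/4) = -6.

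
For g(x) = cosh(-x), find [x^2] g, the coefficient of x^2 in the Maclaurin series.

Compute the successive derivatives at the expansion point and divide by k!.
[x^0] = 1;  [x^1] = 0;  [x^2] = 1/2.

1/2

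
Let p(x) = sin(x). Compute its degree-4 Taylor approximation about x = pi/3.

sqrt(3)*(x - pi/3)^4/48 - (x - pi/3)^3/12 - sqrt(3)*(x - pi/3)^2/4 + (x - pi/3)/2 + sqrt(3)/2

[(x - pi/3)^0] = sqrt(3)/2;  [(x - pi/3)^1] = 1/2;  [(x - pi/3)^2] = -sqrt(3)/4;  [(x - pi/3)^3] = -1/12;  [(x - pi/3)^4] = sqrt(3)/48.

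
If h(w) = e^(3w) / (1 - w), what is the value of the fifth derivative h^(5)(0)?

Take the Cauchy product of the two expansions.
The coefficient of w^5 in the expansion is 92/5, so h^(5)(0) = 5! * (92/5) = 2208.

2208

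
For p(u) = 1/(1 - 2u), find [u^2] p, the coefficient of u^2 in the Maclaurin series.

4

p(0) = 1
p′(0) = 2
p′′(0) = 8
So c_2 = p′′(0)/2! = 4.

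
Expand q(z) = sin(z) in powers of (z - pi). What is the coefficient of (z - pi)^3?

1/6

c_3 = q′′′(pi)/3! = 1/6.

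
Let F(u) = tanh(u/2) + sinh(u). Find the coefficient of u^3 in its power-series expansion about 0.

Combine the two series term by term.
F(0) = 0
F′(0) = 3/2
F′′(0) = 0
F′′′(0) = 3/4

1/8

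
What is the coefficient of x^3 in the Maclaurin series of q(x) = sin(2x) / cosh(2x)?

Write the quotient as an unknown series and match coefficients against numerator = denominator · series.
q(0) = 0
q′(0) = 2
q′′(0) = 0
q′′′(0) = -32

-16/3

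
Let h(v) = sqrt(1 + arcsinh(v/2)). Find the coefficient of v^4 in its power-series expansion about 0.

Let u equal the inner series; expand the outer function in u and truncate.
[v^0] = 1;  [v^1] = 1/4;  [v^2] = -1/32;  [v^3] = -1/384;  [v^4] = 1/6144.
So c_4 = h^(4)(0)/4! = 1/6144.

1/6144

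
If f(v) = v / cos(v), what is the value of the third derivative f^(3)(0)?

Divide the numerator series by the denominator series (power-series long division).
The coefficient of v^3 in the expansion is 1/2, so f′′′(0) = 3! * (1/2) = 3.

3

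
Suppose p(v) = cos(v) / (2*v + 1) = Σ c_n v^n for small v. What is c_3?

Multiply the numerator's expansion by the denominator's geometric series.
[v^0] = 1;  [v^1] = -2;  [v^2] = 7/2;  [v^3] = -7.

-7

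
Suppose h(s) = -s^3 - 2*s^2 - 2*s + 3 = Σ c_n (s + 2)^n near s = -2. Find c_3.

-1

Apply the Taylor formula c_k = f^(k)(a)/k!.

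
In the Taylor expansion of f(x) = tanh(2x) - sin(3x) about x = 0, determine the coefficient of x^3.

Expand each term separately and add.
So c_3 = f′′′(0)/3! = 11/6.

11/6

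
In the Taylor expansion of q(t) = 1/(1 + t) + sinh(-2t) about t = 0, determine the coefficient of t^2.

1

Add the two expansions coefficient-wise.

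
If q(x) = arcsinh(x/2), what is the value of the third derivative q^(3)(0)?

-1/8

Apply the Taylor formula c_k = f^(k)(a)/k!.
From the series, [x^3] q = -1/48; multiply by 3! = 6 to get -1/8.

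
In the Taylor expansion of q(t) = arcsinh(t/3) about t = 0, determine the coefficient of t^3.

-1/162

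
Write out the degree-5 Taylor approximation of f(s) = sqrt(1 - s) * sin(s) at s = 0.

-19*s^5/1920 + s^4/48 - 7*s^3/24 - s^2/2 + s

Take the Cauchy product of the two expansions.
[s^0] = 0;  [s^1] = 1;  [s^2] = -1/2;  [s^3] = -7/24;  [s^4] = 1/48;  [s^5] = -19/1920.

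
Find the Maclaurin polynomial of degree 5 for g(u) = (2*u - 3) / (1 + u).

Multiply each power in the prefactor through the base expansion.
g(0) = -3
g′(0) = 5
g′′(0) = -10
g′′′(0) = 30
g^(4)(0) = -120
g^(5)(0) = 600
Then c_k = g^(k)(0)/k! gives each Taylor coefficient.

5*u^5 - 5*u^4 + 5*u^3 - 5*u^2 + 5*u - 3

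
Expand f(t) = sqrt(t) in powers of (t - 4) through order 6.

-21*(t - 4)^6/2097152 + 7*(t - 4)^5/131072 - 5*(t - 4)^4/16384 + (t - 4)^3/512 - (t - 4)^2/64 + (t - 4)/4 + 2

Compute the successive derivatives at the expansion point and divide by k!.
f(4) = 2
f′(4) = 1/4
f′′(4) = -1/32
f′′′(4) = 3/256
f^(4)(4) = -15/2048
f^(5)(4) = 105/16384
f^(6)(4) = -945/131072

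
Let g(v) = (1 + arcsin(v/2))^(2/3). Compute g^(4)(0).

-8/81

Substitute the inner expansion into the outer series and collect powers.
The coefficient of v^4 in the expansion is -1/243, so g^(4)(0) = 4! * (-1/243) = -8/81.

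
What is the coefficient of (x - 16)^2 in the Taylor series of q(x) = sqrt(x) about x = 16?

-1/512

[(x - 16)^0] = 4;  [(x - 16)^1] = 1/8;  [(x - 16)^2] = -1/512.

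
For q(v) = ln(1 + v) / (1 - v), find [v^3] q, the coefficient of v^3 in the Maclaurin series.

Use 1/(1 - r) = Σ r^k on the denominator, then take the Cauchy product.

5/6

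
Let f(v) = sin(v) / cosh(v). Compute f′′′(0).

-4

Invert the denominator's series and multiply.
The coefficient of v^3 in the expansion is -2/3, so f′′′(0) = 3! * (-2/3) = -4.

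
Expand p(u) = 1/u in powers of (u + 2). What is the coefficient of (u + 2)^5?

-1/64

[(u + 2)^0] = -1/2;  [(u + 2)^1] = -1/4;  [(u + 2)^2] = -1/8;  [(u + 2)^3] = -1/16;  [(u + 2)^4] = -1/32;  [(u + 2)^5] = -1/64.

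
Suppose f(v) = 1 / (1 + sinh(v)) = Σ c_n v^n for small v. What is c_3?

Expand as Σ (-1)^k u^k with u equal to the inner function's series.
f(0) = 1
f′(0) = -1
f′′(0) = 2
f′′′(0) = -7

-7/6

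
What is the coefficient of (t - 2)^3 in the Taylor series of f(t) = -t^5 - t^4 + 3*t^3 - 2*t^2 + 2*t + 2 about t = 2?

-45

Use the known series and substitute for the argument.
f(2) = -26
f′(2) = -82
f′′(2) = -176
f′′′(2) = -270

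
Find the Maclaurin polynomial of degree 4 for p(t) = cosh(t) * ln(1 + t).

-t^4/2 + 5*t^3/6 - t^2/2 + t

Write out both Maclaurin series and multiply, keeping only the needed powers.
p(0) = 0
p′(0) = 1
p′′(0) = -1
p′′′(0) = 5
p^(4)(0) = -12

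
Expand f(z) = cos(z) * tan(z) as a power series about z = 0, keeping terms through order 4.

Write out both Maclaurin series and multiply, keeping only the needed powers.
[z^0] = 0;  [z^1] = 1;  [z^2] = 0;  [z^3] = -1/6;  [z^4] = 0.

-z^3/6 + z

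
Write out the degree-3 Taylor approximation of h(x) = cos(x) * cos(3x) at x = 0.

1 - 5*x^2

Multiply the two series term by term and collect like powers.
h(0) = 1
h′(0) = 0
h′′(0) = -10
h′′′(0) = 0
Dividing each by k! gives the coefficients c_0, ..., c_3.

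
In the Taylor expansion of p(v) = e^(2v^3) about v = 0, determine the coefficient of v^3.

2

Apply the Taylor formula c_k = f^(k)(a)/k!.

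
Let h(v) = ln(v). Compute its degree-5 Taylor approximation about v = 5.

h(5) = ln(5)
h′(5) = 1/5
h′′(5) = -1/25
h′′′(5) = 2/125
h^(4)(5) = -6/625
h^(5)(5) = 24/3125

(v - 5)^5/15625 - (v - 5)^4/2500 + (v - 5)^3/375 - (v - 5)^2/50 + (v - 5)/5 + ln(5)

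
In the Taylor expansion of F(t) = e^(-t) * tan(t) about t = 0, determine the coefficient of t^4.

-1/2

Expand each factor separately, then convolve coefficients.
F(0) = 0
F′(0) = 1
F′′(0) = -2
F′′′(0) = 5
F^(4)(0) = -12
So c_4 = F^(4)(0)/4! = -1/2.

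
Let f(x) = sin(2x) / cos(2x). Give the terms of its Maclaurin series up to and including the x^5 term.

Invert the denominator's series and multiply.
[x^0] = 0;  [x^1] = 2;  [x^2] = 0;  [x^3] = 8/3;  [x^4] = 0;  [x^5] = 64/15.

64*x^5/15 + 8*x^3/3 + 2*x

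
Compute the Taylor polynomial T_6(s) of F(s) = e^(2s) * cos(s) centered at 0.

Expand each factor separately, then convolve coefficients.
F(0) = 1
F′(0) = 2
F′′(0) = 3
F′′′(0) = 2
F^(4)(0) = -7
F^(5)(0) = -38
F^(6)(0) = -117
Dividing each by k! gives the coefficients c_0, ..., c_6.

-13*s^6/80 - 19*s^5/60 - 7*s^4/24 + s^3/3 + 3*s^2/2 + 2*s + 1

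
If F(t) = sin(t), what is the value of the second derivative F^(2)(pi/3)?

From the series, [(t - pi/3)^2] F = -sqrt(3)/4; multiply by 2! = 2 to get -sqrt(3)/2.

-sqrt(3)/2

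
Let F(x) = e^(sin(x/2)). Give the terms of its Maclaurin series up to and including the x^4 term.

-x^4/128 + x^2/8 + x/2 + 1

Compose series: expand the inner function first, then feed it into the outer expansion.
[x^0] = 1;  [x^1] = 1/2;  [x^2] = 1/8;  [x^3] = 0;  [x^4] = -1/128.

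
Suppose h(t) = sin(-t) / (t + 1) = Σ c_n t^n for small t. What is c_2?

1

Expand 1/(denominator) as a geometric series and multiply by the numerator's series.
h(0) = 0
h′(0) = -1
h′′(0) = 2
The Taylor polynomial is Σ h^(k)(0)/k! · t^k.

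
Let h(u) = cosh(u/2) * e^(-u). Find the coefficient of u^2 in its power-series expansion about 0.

5/8

Multiply the two series term by term and collect like powers.
[u^0] = 1;  [u^1] = -1;  [u^2] = 5/8.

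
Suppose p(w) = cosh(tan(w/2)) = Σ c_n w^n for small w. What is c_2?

1/8

Substitute the inner expansion into the outer series and collect powers.
p(0) = 1
p′(0) = 0
p′′(0) = 1/4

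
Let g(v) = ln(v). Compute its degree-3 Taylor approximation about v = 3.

(v - 3)^3/81 - (v - 3)^2/18 + (v - 3)/3 + ln(3)

Use the known series and substitute for the argument.
g(3) = ln(3)
g′(3) = 1/3
g′′(3) = -1/9
g′′′(3) = 2/27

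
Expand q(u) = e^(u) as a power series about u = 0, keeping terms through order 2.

u^2/2 + u + 1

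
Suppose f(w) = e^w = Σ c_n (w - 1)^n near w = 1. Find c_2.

e/2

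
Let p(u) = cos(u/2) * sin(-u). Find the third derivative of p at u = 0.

7/4

Expand each factor separately, then convolve coefficients.
The coefficient of u^3 in the expansion is 7/24, so p′′′(0) = 3! * (7/24) = 7/4.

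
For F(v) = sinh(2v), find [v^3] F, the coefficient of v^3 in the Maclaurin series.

4/3

[v^0] = 0;  [v^1] = 2;  [v^2] = 0;  [v^3] = 4/3.
So c_3 = F′′′(0)/3! = 4/3.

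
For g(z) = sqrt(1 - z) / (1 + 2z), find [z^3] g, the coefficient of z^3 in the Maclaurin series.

-157/16

Take the Cauchy product of the two expansions.
[z^0] = 1;  [z^1] = -5/2;  [z^2] = 39/8;  [z^3] = -157/16.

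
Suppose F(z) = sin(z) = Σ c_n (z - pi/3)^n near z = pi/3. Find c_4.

F(pi/3) = sqrt(3)/2
F′(pi/3) = 1/2
F′′(pi/3) = -sqrt(3)/2
F′′′(pi/3) = -1/2
F^(4)(pi/3) = sqrt(3)/2
So c_4 = F^(4)(pi/3)/4! = sqrt(3)/48.

sqrt(3)/48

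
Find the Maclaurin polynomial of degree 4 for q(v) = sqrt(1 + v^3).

v^3/2 + 1

Compute the successive derivatives at the expansion point and divide by k!.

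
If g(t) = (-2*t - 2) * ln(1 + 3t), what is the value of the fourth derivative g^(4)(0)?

Distribute the polynomial across the series and collect like powers.
The coefficient of t^4 in the expansion is 45/2, so g^(4)(0) = 4! * (45/2) = 540.

540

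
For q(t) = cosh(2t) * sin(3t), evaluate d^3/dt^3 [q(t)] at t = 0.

9

Multiply the two series term by term and collect like powers.
The coefficient of t^3 in the expansion is 3/2, so q′′′(0) = 3! * (3/2) = 9.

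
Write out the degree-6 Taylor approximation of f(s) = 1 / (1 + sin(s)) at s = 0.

Expand as Σ (-1)^k u^k with u equal to the inner function's series.
f(0) = 1
f′(0) = -1
f′′(0) = 2
f′′′(0) = -5
f^(4)(0) = 16
f^(5)(0) = -61
f^(6)(0) = 272
Dividing each by k! gives the coefficients c_0, ..., c_6.

17*s^6/45 - 61*s^5/120 + 2*s^4/3 - 5*s^3/6 + s^2 - s + 1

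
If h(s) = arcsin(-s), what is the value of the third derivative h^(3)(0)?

From the series, [s^3] h = -1/6; multiply by 3! = 6 to get -1.

-1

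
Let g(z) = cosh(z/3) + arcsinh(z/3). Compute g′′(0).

1/9

Add the two expansions coefficient-wise.
The coefficient of z^2 in the expansion is 1/18, so g′′(0) = 2! * (1/18) = 1/9.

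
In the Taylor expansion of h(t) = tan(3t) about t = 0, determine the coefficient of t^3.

9

Apply the Taylor formula c_k = f^(k)(a)/k!.
h(0) = 0
h′(0) = 3
h′′(0) = 0
h′′′(0) = 54
Then c_k = h^(k)(0)/k! gives each Taylor coefficient.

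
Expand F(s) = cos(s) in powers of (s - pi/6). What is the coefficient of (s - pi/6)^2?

F(pi/6) = sqrt(3)/2
F′(pi/6) = -1/2
F′′(pi/6) = -sqrt(3)/2
So c_2 = F′′(pi/6)/2! = -sqrt(3)/4.

-sqrt(3)/4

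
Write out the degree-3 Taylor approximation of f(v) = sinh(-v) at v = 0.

f(0) = 0
f′(0) = -1
f′′(0) = 0
f′′′(0) = -1
Then c_k = f^(k)(0)/k! gives each Taylor coefficient.

-v^3/6 - v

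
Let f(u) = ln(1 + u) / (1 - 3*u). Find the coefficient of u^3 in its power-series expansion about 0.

Use 1/(1 - r) = Σ r^k on the denominator, then take the Cauchy product.
[u^0] = 0;  [u^1] = 1;  [u^2] = 5/2;  [u^3] = 47/6.

47/6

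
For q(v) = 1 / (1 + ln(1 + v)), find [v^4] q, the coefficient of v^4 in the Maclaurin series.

11/3

Expand as Σ (-1)^k u^k with u equal to the inner function's series.
So c_4 = q^(4)(0)/4! = 11/3.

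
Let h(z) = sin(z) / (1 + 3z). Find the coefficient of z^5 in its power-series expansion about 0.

Write out both Maclaurin series and multiply, keeping only the needed powers.
[z^0] = 0;  [z^1] = 1;  [z^2] = -3;  [z^3] = 53/6;  [z^4] = -53/2;  [z^5] = 9541/120.

9541/120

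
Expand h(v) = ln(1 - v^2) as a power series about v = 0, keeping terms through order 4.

Apply the Taylor formula c_k = f^(k)(a)/k!.

-v^4/2 - v^2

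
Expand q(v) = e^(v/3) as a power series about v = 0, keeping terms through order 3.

q(0) = 1
q′(0) = 1/3
q′′(0) = 1/9
q′′′(0) = 1/27

v^3/162 + v^2/18 + v/3 + 1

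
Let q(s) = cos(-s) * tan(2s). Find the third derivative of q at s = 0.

10

Write out both Maclaurin series and multiply, keeping only the needed powers.
From the series, [s^3] q = 5/3; multiply by 3! = 6 to get 10.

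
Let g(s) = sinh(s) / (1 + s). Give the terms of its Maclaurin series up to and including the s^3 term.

7*s^3/6 - s^2 + s

Take the Cauchy product of the two expansions.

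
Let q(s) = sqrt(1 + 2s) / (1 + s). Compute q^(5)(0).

Write out both Maclaurin series and multiply, keeping only the needed powers.
From the series, [s^5] q = 5/2; multiply by 5! = 120 to get 300.

300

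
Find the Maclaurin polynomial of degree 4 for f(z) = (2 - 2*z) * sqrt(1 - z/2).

Shift and add copies of the series according to the polynomial's terms.
f(0) = 2
f′(0) = -5/2
f′′(0) = 7/8
f′′′(0) = 9/32
f^(4)(0) = 33/128
Then c_k = f^(k)(0)/k! gives each Taylor coefficient.

11*z^4/1024 + 3*z^3/64 + 7*z^2/16 - 5*z/2 + 2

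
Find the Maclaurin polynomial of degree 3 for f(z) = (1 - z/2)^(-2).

f(0) = 1
f′(0) = 1
f′′(0) = 3/2
f′′′(0) = 3
Dividing each by k! gives the coefficients c_0, ..., c_3.

z^3/2 + 3*z^2/4 + z + 1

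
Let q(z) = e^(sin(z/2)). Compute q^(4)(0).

Substitute the inner expansion into the outer series and collect powers.
The coefficient of z^4 in the expansion is -1/128, so q^(4)(0) = 4! * (-1/128) = -3/16.

-3/16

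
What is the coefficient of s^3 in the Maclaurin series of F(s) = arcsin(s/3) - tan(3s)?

-1457/162

Add the two expansions coefficient-wise.
F(0) = 0
F′(0) = -8/3
F′′(0) = 0
F′′′(0) = -1457/27
So c_3 = F′′′(0)/3! = -1457/162.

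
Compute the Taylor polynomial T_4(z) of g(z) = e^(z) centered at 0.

g(0) = 1
g′(0) = 1
g′′(0) = 1
g′′′(0) = 1
g^(4)(0) = 1
The Taylor polynomial is Σ g^(k)(0)/k! · z^k.

z^4/24 + z^3/6 + z^2/2 + z + 1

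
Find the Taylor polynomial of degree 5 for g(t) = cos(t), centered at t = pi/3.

-sqrt(3)*(t - pi/3)^5/240 + (t - pi/3)^4/48 + sqrt(3)*(t - pi/3)^3/12 - (t - pi/3)^2/4 - sqrt(3)*(t - pi/3)/2 + 1/2

[(t - pi/3)^0] = 1/2;  [(t - pi/3)^1] = -sqrt(3)/2;  [(t - pi/3)^2] = -1/4;  [(t - pi/3)^3] = sqrt(3)/12;  [(t - pi/3)^4] = 1/48;  [(t - pi/3)^5] = -sqrt(3)/240.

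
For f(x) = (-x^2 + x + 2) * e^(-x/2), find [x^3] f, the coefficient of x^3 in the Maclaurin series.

7/12

Distribute the polynomial across the series and collect like powers.
f(0) = 2
f′(0) = 0
f′′(0) = -5/2
f′′′(0) = 7/2
Dividing each by k! gives the coefficients c_0, ..., c_3.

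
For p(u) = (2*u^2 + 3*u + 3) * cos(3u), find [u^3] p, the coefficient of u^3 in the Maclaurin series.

-27/2

Distribute the polynomial across the series and collect like powers.
p(0) = 3
p′(0) = 3
p′′(0) = -23
p′′′(0) = -81
So c_3 = p′′′(0)/3! = -27/2.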